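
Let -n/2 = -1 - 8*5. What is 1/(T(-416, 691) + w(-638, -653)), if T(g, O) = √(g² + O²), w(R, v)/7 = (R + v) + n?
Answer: -8463/70971832 - √650537/70971832 ≈ -0.00013061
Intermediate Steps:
n = 82 (n = -2*(-1 - 8*5) = -2*(-1 - 40) = -2*(-41) = 82)
w(R, v) = 574 + 7*R + 7*v (w(R, v) = 7*((R + v) + 82) = 7*(82 + R + v) = 574 + 7*R + 7*v)
T(g, O) = √(O² + g²)
1/(T(-416, 691) + w(-638, -653)) = 1/(√(691² + (-416)²) + (574 + 7*(-638) + 7*(-653))) = 1/(√(477481 + 173056) + (574 - 4466 - 4571)) = 1/(√650537 - 8463) = 1/(-8463 + √650537)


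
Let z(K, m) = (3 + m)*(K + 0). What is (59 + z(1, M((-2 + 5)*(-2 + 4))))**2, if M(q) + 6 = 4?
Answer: 3600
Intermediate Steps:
M(q) = -2 (M(q) = -6 + 4 = -2)
z(K, m) = K*(3 + m) (z(K, m) = (3 + m)*K = K*(3 + m))
(59 + z(1, M((-2 + 5)*(-2 + 4))))**2 = (59 + 1*(3 - 2))**2 = (59 + 1*1)**2 = (59 + 1)**2 = 60**2 = 3600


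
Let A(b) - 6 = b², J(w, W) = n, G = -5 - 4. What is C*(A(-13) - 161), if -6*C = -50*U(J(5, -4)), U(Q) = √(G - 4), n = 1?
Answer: 350*I*√13/3 ≈ 420.65*I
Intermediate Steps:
G = -9
J(w, W) = 1
U(Q) = I*√13 (U(Q) = √(-9 - 4) = √(-13) = I*√13)
C = 25*I*√13/3 (C = -(-25)*I*√13/3 = 25*I*√13/3 ≈ 30.046*I)
A(b) = 6 + b²
C*(A(-13) - 161) = (25*I*√13/3)*((6 + (-13)²) - 161) = (25*I*√13/3)*((6 + 169) - 161) = (25*I*√13/3)*(175 - 161) = (25*I*√13/3)*14 = 350*I*√13/3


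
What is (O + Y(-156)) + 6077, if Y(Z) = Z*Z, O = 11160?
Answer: 41573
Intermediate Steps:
Y(Z) = Z²
(O + Y(-156)) + 6077 = (11160 + (-156)²) + 6077 = (11160 + 24336) + 6077 = 35496 + 6077 = 41573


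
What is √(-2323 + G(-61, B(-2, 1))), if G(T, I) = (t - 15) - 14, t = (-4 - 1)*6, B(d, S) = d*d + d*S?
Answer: I*√2382 ≈ 48.806*I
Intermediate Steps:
B(d, S) = d² + S*d
t = -30 (t = -5*6 = -30)
G(T, I) = -59 (G(T, I) = (-30 - 15) - 14 = -45 - 14 = -59)
√(-2323 + G(-61, B(-2, 1))) = √(-2323 - 59) = √(-2382) = I*√2382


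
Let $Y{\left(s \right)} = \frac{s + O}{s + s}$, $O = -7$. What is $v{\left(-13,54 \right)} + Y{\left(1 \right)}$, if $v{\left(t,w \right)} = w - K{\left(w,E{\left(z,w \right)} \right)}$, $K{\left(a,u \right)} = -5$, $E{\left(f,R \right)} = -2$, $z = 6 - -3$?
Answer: $56$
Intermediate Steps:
$z = 9$ ($z = 6 + 3 = 9$)
$v{\left(t,w \right)} = 5 + w$ ($v{\left(t,w \right)} = w - -5 = w + 5 = 5 + w$)
$Y{\left(s \right)} = \frac{-7 + s}{2 s}$ ($Y{\left(s \right)} = \frac{s - 7}{s + s} = \frac{-7 + s}{2 s}$)
$v{\left(-13,54 \right)} + Y{\left(1 \right)} = \left(5 + 54\right) + \frac{-7 + 1}{2 \cdot 1} = 59 + \frac{1}{2} \cdot 1 \left(-6\right) = 59 - 3 = 56$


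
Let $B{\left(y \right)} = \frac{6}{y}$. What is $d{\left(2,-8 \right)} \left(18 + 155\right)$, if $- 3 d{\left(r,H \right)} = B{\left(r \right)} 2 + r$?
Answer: $- \frac{1384}{3} \approx -461.33$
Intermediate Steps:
$d{\left(r,H \right)} = - \frac{4}{r} - \frac{r}{3}$ ($d{\left(r,H \right)} = - \frac{\frac{6}{r} 2 + r}{3} = - \frac{\frac{12}{r} + r}{3} = - \frac{r + \frac{12}{r}}{3} = - \frac{4}{r} - \frac{r}{3}$)
$d{\left(2,-8 \right)} \left(18 + 155\right) = \left(- \frac{4}{2} - \frac{2}{3}\right) \left(18 + 155\right) = \left(\left(-4\right) \frac{1}{2} - \frac{2}{3}\right) 173 = \left(-2 - \frac{2}{3}\right) 173 = \left(- \frac{8}{3}\right) 173 = - \frac{1384}{3}$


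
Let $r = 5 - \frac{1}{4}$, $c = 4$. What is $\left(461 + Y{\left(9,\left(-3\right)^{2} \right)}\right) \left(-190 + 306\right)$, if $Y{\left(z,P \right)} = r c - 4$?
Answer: $55216$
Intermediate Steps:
$r = \frac{19}{4}$ ($r = 5 - \frac{1}{4} = \frac{19}{4} \approx 4.75$)
$Y{\left(z,P \right)} = 15$ ($Y{\left(z,P \right)} = \frac{19}{4} \cdot 4 - 4 = 19 - 4 = 15$)
$\left(461 + Y{\left(9,\left(-3\right)^{2} \right)}\right) \left(-190 + 306\right) = \left(461 + 15\right) \left(-190 + 306\right) = 476 \cdot 116 = 55216$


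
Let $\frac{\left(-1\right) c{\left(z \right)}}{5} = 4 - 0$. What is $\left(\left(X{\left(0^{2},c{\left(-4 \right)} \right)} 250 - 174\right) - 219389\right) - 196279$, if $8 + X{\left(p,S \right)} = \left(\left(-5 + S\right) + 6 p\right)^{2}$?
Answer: $-261592$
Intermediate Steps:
$c{\left(z \right)} = -20$ ($c{\left(z \right)} = - 5 \left(4 - 0\right) = - 5 \left(4 + 0\right) = \left(-5\right) 4 = -20$)
$X{\left(p,S \right)} = -8 + \left(-5 + S + 6 p\right)^{2}$ ($X{\left(p,S \right)} = -8 + \left(\left(-5 + S\right) + 6 p\right)^{2} = -8 + \left(-5 + S + 6 p\right)^{2}$)
$\left(\left(X{\left(0^{2},c{\left(-4 \right)} \right)} 250 - 174\right) - 219389\right) - 196279 = \left(\left(\left(-8 + \left(-5 - 20 + 6 \cdot 0^{2}\right)^{2}\right) 250 - 174\right) - 219389\right) - 196279 = \left(\left(\left(-8 + \left(-5 - 20 + 6 \cdot 0\right)^{2}\right) 250 - 174\right) - 219389\right) - 196279 = \left(\left(\left(-8 + \left(-5 - 20 + 0\right)^{2}\right) 250 - 174\right) - 219389\right) - 196279 = \left(\left(\left(-8 + \left(-25\right)^{2}\right) 250 - 174\right) - 219389\right) - 196279 = \left(\left(\left(-8 + 625\right) 250 - 174\right) - 219389\right) - 196279 = \left(\left(617 \cdot 250 - 174\right) - 219389\right) - 196279 = \left(\left(154250 - 174\right) - 219389\right) - 196279 = \left(154076 - 219389\right) - 196279 = -65313 - 196279 = -261592$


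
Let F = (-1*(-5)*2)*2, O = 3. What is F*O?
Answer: 60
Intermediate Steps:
F = 20 (F = (5*2)*2 = 10*2 = 20)
F*O = 20*3 = 60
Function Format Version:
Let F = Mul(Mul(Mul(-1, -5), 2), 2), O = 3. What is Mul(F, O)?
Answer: 60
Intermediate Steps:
F = 20 (F = Mul(Mul(5, 2), 2) = Mul(10, 2) = 20)
Mul(F, O) = Mul(20, 3) = 60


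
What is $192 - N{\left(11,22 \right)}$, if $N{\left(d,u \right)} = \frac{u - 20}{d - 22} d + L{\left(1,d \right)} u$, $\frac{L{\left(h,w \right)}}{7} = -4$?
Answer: $810$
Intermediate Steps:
$L{\left(h,w \right)} = -28$ ($L{\left(h,w \right)} = 7 \left(-4\right) = -28$)
$N{\left(d,u \right)} = - 28 u + \frac{d \left(-20 + u\right)}{-22 + d}$ ($N{\left(d,u \right)} = \frac{u - 20}{d - 22} d - 28 u = \frac{-20 + u}{-22 + d} d - 28 u = \frac{d \left(-20 + u\right)}{-22 + d} - 28 u = - 28 u + \frac{d \left(-20 + u\right)}{-22 + d}$)
$192 - N{\left(11,22 \right)} = 192 - \frac{\left(-20\right) 11 + 616 \cdot 22 - 297 \cdot 22}{-22 + 11} = 192 - \frac{-220 + 13552 - 6534}{-11} = 192 - \left(- \frac{1}{11}\right) 6798 = 192 - -618 = 192 + 618 = 810$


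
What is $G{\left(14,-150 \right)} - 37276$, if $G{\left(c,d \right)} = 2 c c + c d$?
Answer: $-38984$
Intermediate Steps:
$G{\left(c,d \right)} = 2 c^{2} + c d$
$G{\left(14,-150 \right)} - 37276 = 14 \left(-150 + 2 \cdot 14\right) - 37276 = 14 \left(-150 + 28\right) - 37276 = 14 \left(-122\right) - 37276 = -1708 - 37276 = -38984$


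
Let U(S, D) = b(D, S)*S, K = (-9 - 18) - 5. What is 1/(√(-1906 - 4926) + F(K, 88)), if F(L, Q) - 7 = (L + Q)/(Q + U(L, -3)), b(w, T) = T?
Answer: 4865/4748624 - 19321*I*√427/33240368 ≈ 0.0010245 - 0.012011*I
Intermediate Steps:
K = -32 (K = -27 - 5 = -32)
U(S, D) = S² (U(S, D) = S*S = S²)
F(L, Q) = 7 + (L + Q)/(Q + L²)
1/(√(-1906 - 4926) + F(K, 88)) = 1/(√(-1906 - 4926) + (-32 + 7*(-32)² + 8*88)/(88 + (-32)²)) = 1/(√(-6832) + (-32 + 7*1024 + 704)/(88 + 1024)) = 1/(4*I*√427 + (-32 + 7168 + 704)/1112) = 1/(4*I*√427 + (1/1112)*7840) = 1/(4*I*√427 + 980/139) = 1/(980/139 + 4*I*√427)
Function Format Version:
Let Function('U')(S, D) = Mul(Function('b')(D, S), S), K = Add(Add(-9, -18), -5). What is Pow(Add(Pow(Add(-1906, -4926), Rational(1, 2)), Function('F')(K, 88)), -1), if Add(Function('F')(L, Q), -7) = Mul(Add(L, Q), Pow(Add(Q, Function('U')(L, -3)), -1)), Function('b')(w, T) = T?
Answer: Add(Rational(4865, 4748624), Mul(Rational(-19321, 33240368), I, Pow(427, Rational(1, 2)))) ≈ Add(0.0010245, Mul(-0.012011, I))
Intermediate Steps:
K = -32 (K = Add(-27, -5) = -32)
Function('U')(S, D) = Pow(S, 2) (Function('U')(S, D) = Mul(S, S) = Pow(S, 2))
Function('F')(L, Q) = Add(7, Mul(Pow(Add(Q, Pow(L, 2)), -1), Add(L, Q))) (Function('F')(L, Q) = Add(7, Mul(Add(L, Q), Pow(Add(Q, Pow(L, 2)), -1))) = Add(7, Mul(Pow(Add(Q, Pow(L, 2)), -1), Add(L, Q))))
Pow(Add(Pow(Add(-1906, -4926), Rational(1, 2)), Function('F')(K, 88)), -1) = Pow(Add(Pow(Add(-1906, -4926), Rational(1, 2)), Mul(Pow(Add(88, Pow(-32, 2)), -1), Add(-32, Mul(7, Pow(-32, 2)), Mul(8, 88)))), -1) = Pow(Add(Pow(-6832, Rational(1, 2)), Mul(Pow(Add(88, 1024), -1), Add(-32, Mul(7, 1024), 704))), -1) = Pow(Add(Mul(4, I, Pow(427, Rational(1, 2))), Mul(Pow(1112, -1), Add(-32, 7168, 704))), -1) = Pow(Add(Mul(4, I, Pow(427, Rational(1, 2))), Mul(Rational(1, 1112), 7840)), -1) = Pow(Add(Mul(4, I, Pow(427, Rational(1, 2))), Rational(980, 139)), -1) = Pow(Add(Rational(980, 139), Mul(4, I, Pow(427, Rational(1, 2)))), -1)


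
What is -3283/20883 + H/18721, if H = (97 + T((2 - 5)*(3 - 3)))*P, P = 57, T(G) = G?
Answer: 556712/4030419 ≈ 0.13813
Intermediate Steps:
H = 5529 (H = (97 + (2 - 5)*(3 - 3))*57 = (97 - 3*0)*57 = (97 + 0)*57 = 97*57 = 5529)
-3283/20883 + H/18721 = -3283/20883 + 5529/18721 = -3283*1/20883 + 5529*(1/18721) = -3283/20883 + 57/193 = 556712/4030419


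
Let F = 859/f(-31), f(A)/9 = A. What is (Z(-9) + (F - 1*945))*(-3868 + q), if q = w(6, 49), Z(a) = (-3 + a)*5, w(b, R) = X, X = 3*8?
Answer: 34875496/9 ≈ 3.8751e+6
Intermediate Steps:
f(A) = 9*A
X = 24
w(b, R) = 24
Z(a) = -15 + 5*a
q = 24
F = -859/279 (F = 859/((9*(-31))) = 859/(-279) = 859*(-1/279) = -859/279 ≈ -3.0789)
(Z(-9) + (F - 1*945))*(-3868 + q) = ((-15 + 5*(-9)) + (-859/279 - 1*945))*(-3868 + 24) = ((-15 - 45) + (-859/279 - 945))*(-3844) = (-60 - 264514/279)*(-3844) = -281254/279*(-3844) = 34875496/9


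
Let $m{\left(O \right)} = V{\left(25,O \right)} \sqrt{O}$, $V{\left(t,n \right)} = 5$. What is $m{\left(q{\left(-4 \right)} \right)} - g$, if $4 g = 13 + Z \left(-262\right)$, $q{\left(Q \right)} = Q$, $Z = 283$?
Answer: $\frac{74133}{4} + 10 i \approx 18533.0 + 10.0 i$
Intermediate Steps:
$m{\left(O \right)} = 5 \sqrt{O}$
$g = - \frac{74133}{4}$ ($g = \frac{13 + 283 \left(-262\right)}{4} = \frac{13 - 74146}{4} = \frac{1}{4} \left(-74133\right) = - \frac{74133}{4} \approx -18533.0$)
$m{\left(q{\left(-4 \right)} \right)} - g = 5 \sqrt{-4} - - \frac{74133}{4} = 5 \cdot 2 i + \frac{74133}{4} = 10 i + \frac{74133}{4} = \frac{74133}{4} + 10 i$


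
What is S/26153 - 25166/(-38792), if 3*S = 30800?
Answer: 1584646397/1521790764 ≈ 1.0413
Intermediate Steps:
S = 30800/3 (S = (⅓)*30800 = 30800/3 ≈ 10267.)
S/26153 - 25166/(-38792) = (30800/3)/26153 - 25166/(-38792) = (30800/3)*(1/26153) - 25166*(-1/38792) = 30800/78459 + 12583/19396 = 1584646397/1521790764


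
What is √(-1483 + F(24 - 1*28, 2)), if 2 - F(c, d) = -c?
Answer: 3*I*√165 ≈ 38.536*I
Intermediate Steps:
F(c, d) = 2 + c (F(c, d) = 2 - (-1)*c = 2 + c)
√(-1483 + F(24 - 1*28, 2)) = √(-1483 + (2 + (24 - 1*28))) = √(-1483 + (2 + (24 - 28))) = √(-1483 + (2 - 4)) = √(-1483 - 2) = √(-1485) = 3*I*√165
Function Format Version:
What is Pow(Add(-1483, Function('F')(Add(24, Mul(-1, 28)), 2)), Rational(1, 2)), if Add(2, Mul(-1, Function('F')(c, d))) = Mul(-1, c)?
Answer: Mul(3, I, Pow(165, Rational(1, 2))) ≈ Mul(38.536, I)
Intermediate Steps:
Function('F')(c, d) = Add(2, c) (Function('F')(c, d) = Add(2, Mul(-1, Mul(-1, c))) = Add(2, c))
Pow(Add(-1483, Function('F')(Add(24, Mul(-1, 28)), 2)), Rational(1, 2)) = Pow(Add(-1483, Add(2, Add(24, Mul(-1, 28)))), Rational(1, 2)) = Pow(Add(-1483, Add(2, Add(24, -28))), Rational(1, 2)) = Pow(Add(-1483, Add(2, -4)), Rational(1, 2)) = Pow(Add(-1483, -2), Rational(1, 2)) = Pow(-1485, Rational(1, 2)) = Mul(3, I, Pow(165, Rational(1, 2)))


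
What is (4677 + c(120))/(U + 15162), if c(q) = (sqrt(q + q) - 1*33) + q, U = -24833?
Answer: -4764/9671 - 4*sqrt(15)/9671 ≈ -0.49421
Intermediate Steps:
c(q) = -33 + q + sqrt(2)*sqrt(q) (c(q) = (sqrt(2*q) - 33) + q = (sqrt(2)*sqrt(q) - 33) + q = (-33 + sqrt(2)*sqrt(q)) + q = -33 + q + sqrt(2)*sqrt(q))
(4677 + c(120))/(U + 15162) = (4677 + (-33 + 120 + sqrt(2)*sqrt(120)))/(-24833 + 15162) = (4677 + (-33 + 120 + sqrt(2)*(2*sqrt(30))))/(-9671) = (4677 + (-33 + 120 + 4*sqrt(15)))*(-1/9671) = (4677 + (87 + 4*sqrt(15)))*(-1/9671) = (4764 + 4*sqrt(15))*(-1/9671) = -4764/9671 - 4*sqrt(15)/9671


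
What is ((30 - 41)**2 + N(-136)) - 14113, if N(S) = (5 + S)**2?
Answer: 3169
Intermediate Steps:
((30 - 41)**2 + N(-136)) - 14113 = ((30 - 41)**2 + (5 - 136)**2) - 14113 = ((-11)**2 + (-131)**2) - 14113 = (121 + 17161) - 14113 = 17282 - 14113 = 3169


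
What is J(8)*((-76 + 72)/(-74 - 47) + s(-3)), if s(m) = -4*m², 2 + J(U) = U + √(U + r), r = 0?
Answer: -26112/121 - 8704*√2/121 ≈ -317.53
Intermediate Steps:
J(U) = -2 + U + √U (J(U) = -2 + (U + √(U + 0)) = -2 + (U + √U) = -2 + U + √U)
J(8)*((-76 + 72)/(-74 - 47) + s(-3)) = (-2 + 8 + √8)*((-76 + 72)/(-74 - 47) - 4*(-3)²) = (-2 + 8 + 2*√2)*(-4/(-121) - 4*9) = (6 + 2*√2)*(-4*(-1/121) - 36) = (6 + 2*√2)*(4/121 - 36) = (6 + 2*√2)*(-4352/121) = -26112/121 - 8704*√2/121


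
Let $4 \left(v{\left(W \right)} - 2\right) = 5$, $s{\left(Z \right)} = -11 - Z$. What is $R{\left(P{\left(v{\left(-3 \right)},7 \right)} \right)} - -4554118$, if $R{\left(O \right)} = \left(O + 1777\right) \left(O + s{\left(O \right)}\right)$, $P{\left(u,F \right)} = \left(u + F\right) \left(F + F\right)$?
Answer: $\frac{9065985}{2} \approx 4.533 \cdot 10^{6}$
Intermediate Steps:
$v{\left(W \right)} = \frac{13}{4}$ ($v{\left(W \right)} = 2 + \frac{1}{4} \cdot 5 = 2 + \frac{5}{4} = \frac{13}{4}$)
$P{\left(u,F \right)} = 2 F \left(F + u\right)$ ($P{\left(u,F \right)} = \left(F + u\right) 2 F = 2 F \left(F + u\right)$)
$R{\left(O \right)} = -19547 - 11 O$ ($R{\left(O \right)} = \left(O + 1777\right) \left(O - \left(11 + O\right)\right) = \left(1777 + O\right) \left(-11\right) = -19547 - 11 O$)
$R{\left(P{\left(v{\left(-3 \right)},7 \right)} \right)} - -4554118 = \left(-19547 - 11 \cdot 2 \cdot 7 \left(7 + \frac{13}{4}\right)\right) - -4554118 = \left(-19547 - 11 \cdot 2 \cdot 7 \cdot \frac{41}{4}\right) + 4554118 = \left(-19547 - \frac{3157}{2}\right) + 4554118 = - \frac{42251}{2} + 4554118 = \frac{9065985}{2}$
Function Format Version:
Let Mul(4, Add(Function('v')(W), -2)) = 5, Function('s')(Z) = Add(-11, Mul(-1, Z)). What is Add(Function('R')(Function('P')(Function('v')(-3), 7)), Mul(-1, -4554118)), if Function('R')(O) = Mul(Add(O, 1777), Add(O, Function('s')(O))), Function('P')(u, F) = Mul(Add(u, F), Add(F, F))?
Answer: Rational(9065985, 2) ≈ 4.5330e+6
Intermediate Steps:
Function('v')(W) = Rational(13, 4) (Function('v')(W) = Add(2, Mul(Rational(1, 4), 5)) = Add(2, Rational(5, 4)) = Rational(13, 4))
Function('P')(u, F) = Mul(2, F, Add(F, u)) (Function('P')(u, F) = Mul(Add(F, u), Mul(2, F)) = Mul(2, F, Add(F, u)))
Function('R')(O) = Add(-19547, Mul(-11, O)) (Function('R')(O) = Mul(Add(O, 1777), Add(O, Add(-11, Mul(-1, O)))) = Mul(Add(1777, O), -11) = Add(-19547, Mul(-11, O)))
Add(Function('R')(Function('P')(Function('v')(-3), 7)), Mul(-1, -4554118)) = Add(Add(-19547, Mul(-11, Mul(2, 7, Add(7, Rational(13, 4))))), Mul(-1, -4554118)) = Add(Add(-19547, Mul(-11, Mul(2, 7, Rational(41, 4)))), 4554118) = Add(Add(-19547, Mul(-11, Rational(287, 2))), 4554118) = Add(Add(-19547, Rational(-3157, 2)), 4554118) = Add(Rational(-42251, 2), 4554118) = Rational(9065985, 2)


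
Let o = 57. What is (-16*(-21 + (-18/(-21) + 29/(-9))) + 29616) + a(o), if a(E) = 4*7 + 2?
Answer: 1891250/63 ≈ 30020.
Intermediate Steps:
a(E) = 30 (a(E) = 28 + 2 = 30)
(-16*(-21 + (-18/(-21) + 29/(-9))) + 29616) + a(o) = (-16*(-21 + (-18/(-21) + 29/(-9))) + 29616) + 30 = (-16*(-21 + (-18*(-1/21) + 29*(-⅑))) + 29616) + 30 = (-16*(-21 + (6/7 - 29/9)) + 29616) + 30 = (-16*(-21 - 149/63) + 29616) + 30 = (-16*(-1472/63) + 29616) + 30 = (23552/63 + 29616) + 30 = 1889360/63 + 30 = 1891250/63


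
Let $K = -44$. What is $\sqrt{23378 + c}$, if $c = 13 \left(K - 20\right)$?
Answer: $\sqrt{22546} \approx 150.15$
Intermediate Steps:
$c = -832$ ($c = 13 \left(-44 - 20\right) = 13 \left(-64\right) = -832$)
$\sqrt{23378 + c} = \sqrt{23378 - 832} = \sqrt{22546}$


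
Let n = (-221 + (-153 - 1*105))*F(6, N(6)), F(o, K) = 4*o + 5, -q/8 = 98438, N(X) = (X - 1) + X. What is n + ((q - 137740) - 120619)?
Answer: -1059754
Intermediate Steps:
N(X) = -1 + 2*X (N(X) = (-1 + X) + X = -1 + 2*X)
q = -787504 (q = -8*98438 = -787504)
F(o, K) = 5 + 4*o
n = -13891 (n = (-221 + (-153 - 1*105))*(5 + 4*6) = (-221 + (-153 - 105))*(5 + 24) = (-221 - 258)*29 = -479*29 = -13891)
n + ((q - 137740) - 120619) = -13891 + ((-787504 - 137740) - 120619) = -13891 + (-925244 - 120619) = -13891 - 1045863 = -1059754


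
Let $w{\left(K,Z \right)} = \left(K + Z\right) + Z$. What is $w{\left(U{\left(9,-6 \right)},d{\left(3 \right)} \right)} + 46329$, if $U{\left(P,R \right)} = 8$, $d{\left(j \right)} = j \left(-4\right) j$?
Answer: $46265$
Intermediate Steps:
$d{\left(j \right)} = - 4 j^{2}$ ($d{\left(j \right)} = - 4 j j = - 4 j^{2}$)
$w{\left(K,Z \right)} = K + 2 Z$
$w{\left(U{\left(9,-6 \right)},d{\left(3 \right)} \right)} + 46329 = \left(8 + 2 \left(- 4 \cdot 3^{2}\right)\right) + 46329 = \left(8 + 2 \left(\left(-4\right) 9\right)\right) + 46329 = \left(8 + 2 \left(-36\right)\right) + 46329 = \left(8 - 72\right) + 46329 = -64 + 46329 = 46265$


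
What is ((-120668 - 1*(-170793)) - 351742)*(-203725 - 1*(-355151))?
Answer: -45672655842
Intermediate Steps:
((-120668 - 1*(-170793)) - 351742)*(-203725 - 1*(-355151)) = ((-120668 + 170793) - 351742)*(-203725 + 355151) = (50125 - 351742)*151426 = -301617*151426 = -45672655842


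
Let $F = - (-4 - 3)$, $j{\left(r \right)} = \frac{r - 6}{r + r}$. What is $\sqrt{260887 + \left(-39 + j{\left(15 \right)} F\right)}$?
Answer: $\frac{\sqrt{26085010}}{10} \approx 510.73$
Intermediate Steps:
$j{\left(r \right)} = \frac{-6 + r}{2 r}$
$F = 7$ ($F = \left(-1\right) \left(-7\right) = 7$)
$\sqrt{260887 + \left(-39 + j{\left(15 \right)} F\right)} = \sqrt{260887 - \left(39 - \frac{-6 + 15}{2 \cdot 15} \cdot 7\right)} = \sqrt{260887 - \left(39 - \frac{1}{2} \cdot \frac{1}{15} \cdot 9 \cdot 7\right)} = \sqrt{260887 + \left(-39 + \frac{3}{10} \cdot 7\right)} = \sqrt{260887 + \left(-39 + \frac{21}{10}\right)} = \sqrt{260887 - \frac{369}{10}} = \sqrt{\frac{2608501}{10}} = \frac{\sqrt{26085010}}{10}$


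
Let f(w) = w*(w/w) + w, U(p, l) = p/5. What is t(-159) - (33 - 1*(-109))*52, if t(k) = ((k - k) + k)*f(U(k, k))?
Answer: 13642/5 ≈ 2728.4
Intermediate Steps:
U(p, l) = p/5 (U(p, l) = p*(⅕) = p/5)
f(w) = 2*w (f(w) = w*1 + w = w + w = 2*w)
t(k) = 2*k²/5 (t(k) = ((k - k) + k)*(2*(k/5)) = (0 + k)*(2*k/5) = k*(2*k/5) = 2*k²/5)
t(-159) - (33 - 1*(-109))*52 = (⅖)*(-159)² - (33 - 1*(-109))*52 = (⅖)*25281 - (33 + 109)*52 = 50562/5 - 142*52 = 50562/5 - 1*7384 = 50562/5 - 7384 = 13642/5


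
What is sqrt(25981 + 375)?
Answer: 2*sqrt(6589) ≈ 162.35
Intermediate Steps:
sqrt(25981 + 375) = sqrt(26356) = 2*sqrt(6589)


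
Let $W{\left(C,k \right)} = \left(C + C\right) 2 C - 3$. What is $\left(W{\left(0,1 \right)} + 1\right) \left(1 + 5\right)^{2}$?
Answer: $-72$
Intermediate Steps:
$W{\left(C,k \right)} = -3 + 4 C^{2}$ ($W{\left(C,k \right)} = 2 C 2 C - 3 = 4 C C - 3 = 4 C^{2} - 3 = -3 + 4 C^{2}$)
$\left(W{\left(0,1 \right)} + 1\right) \left(1 + 5\right)^{2} = \left(\left(-3 + 4 \cdot 0^{2}\right) + 1\right) \left(1 + 5\right)^{2} = \left(\left(-3 + 4 \cdot 0\right) + 1\right) 6^{2} = \left(\left(-3 + 0\right) + 1\right) 36 = \left(-3 + 1\right) 36 = \left(-2\right) 36 = -72$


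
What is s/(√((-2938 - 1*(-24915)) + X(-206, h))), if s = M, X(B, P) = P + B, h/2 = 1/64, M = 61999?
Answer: 247996*√1393346/696673 ≈ 420.19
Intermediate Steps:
h = 1/32 (h = 2/64 = 2*(1/64) = 1/32 ≈ 0.031250)
X(B, P) = B + P
s = 61999
s/(√((-2938 - 1*(-24915)) + X(-206, h))) = 61999/(√((-2938 - 1*(-24915)) + (-206 + 1/32))) = 61999/(√((-2938 + 24915) - 6591/32)) = 61999/(√(21977 - 6591/32)) = 61999/(√(696673/32)) = 61999/((√1393346/8)) = 61999*(4*√1393346/696673) = 247996*√1393346/696673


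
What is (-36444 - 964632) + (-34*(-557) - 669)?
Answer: -982807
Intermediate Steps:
(-36444 - 964632) + (-34*(-557) - 669) = -1001076 + (18938 - 669) = -1001076 + 18269 = -982807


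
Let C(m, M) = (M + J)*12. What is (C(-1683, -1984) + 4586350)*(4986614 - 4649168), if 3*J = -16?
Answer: 1539589951188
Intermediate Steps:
J = -16/3 (J = (⅓)*(-16) = -16/3 ≈ -5.3333)
C(m, M) = -64 + 12*M (C(m, M) = (M - 16/3)*12 = (-16/3 + M)*12 = -64 + 12*M)
(C(-1683, -1984) + 4586350)*(4986614 - 4649168) = ((-64 + 12*(-1984)) + 4586350)*(4986614 - 4649168) = ((-64 - 23808) + 4586350)*337446 = (-23872 + 4586350)*337446 = 4562478*337446 = 1539589951188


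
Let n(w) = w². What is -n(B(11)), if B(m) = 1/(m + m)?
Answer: -1/484 ≈ -0.0020661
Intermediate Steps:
B(m) = 1/(2*m)
-n(B(11)) = -((½)/11)² = -((½)*(1/11))² = -(1/22)² = -1*1/484 = -1/484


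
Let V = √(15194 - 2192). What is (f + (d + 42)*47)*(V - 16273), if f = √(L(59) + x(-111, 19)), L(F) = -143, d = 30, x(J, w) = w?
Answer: -2*(1692 + I*√31)*(16273 - √13002) ≈ -5.4682e+7 - 1.7994e+5*I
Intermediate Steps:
V = √13002 ≈ 114.03
f = 2*I*√31 (f = √(-143 + 19) = √(-124) = 2*I*√31 ≈ 11.136*I)
(f + (d + 42)*47)*(V - 16273) = (2*I*√31 + (30 + 42)*47)*(√13002 - 16273) = (2*I*√31 + 72*47)*(-16273 + √13002) = (2*I*√31 + 3384)*(-16273 + √13002) = (3384 + 2*I*√31)*(-16273 + √13002) = (-16273 + √13002)*(3384 + 2*I*√31)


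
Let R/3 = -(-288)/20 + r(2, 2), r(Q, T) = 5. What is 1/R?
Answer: 5/291 ≈ 0.017182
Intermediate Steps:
R = 291/5 (R = 3*(-(-288)/20 + 5) = 3*(-9*(-8/5) + 5) = 3*(72/5 + 5) = 3*(97/5) = 291/5 ≈ 58.200)
1/R = 1/(291/5) = 5/291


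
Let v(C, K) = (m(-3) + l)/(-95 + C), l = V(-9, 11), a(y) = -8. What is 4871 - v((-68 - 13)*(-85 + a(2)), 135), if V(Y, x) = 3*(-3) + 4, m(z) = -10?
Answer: 36230513/7438 ≈ 4871.0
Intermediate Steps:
V(Y, x) = -5 (V(Y, x) = -9 + 4 = -5)
l = -5
v(C, K) = -15/(-95 + C) (v(C, K) = (-10 - 5)/(-95 + C) = -15/(-95 + C))
4871 - v((-68 - 13)*(-85 + a(2)), 135) = 4871 - (-15)/(-95 + (-68 - 13)*(-85 - 8)) = 4871 - (-15)/(-95 - 81*(-93)) = 4871 - (-15)/(-95 + 7533) = 4871 - (-15)/7438 = 4871 - 1*(-15/7438) = 4871 + 15/7438 = 36230513/7438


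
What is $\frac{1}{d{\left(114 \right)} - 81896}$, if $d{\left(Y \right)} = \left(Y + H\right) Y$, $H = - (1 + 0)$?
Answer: $- \frac{1}{69014} \approx -1.449 \cdot 10^{-5}$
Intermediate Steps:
$H = -1$ ($H = \left(-1\right) 1 = -1$)
$d{\left(Y \right)} = Y \left(-1 + Y\right)$ ($d{\left(Y \right)} = \left(Y - 1\right) Y = \left(-1 + Y\right) Y = Y \left(-1 + Y\right)$)
$\frac{1}{d{\left(114 \right)} - 81896} = \frac{1}{114 \left(-1 + 114\right) - 81896} = \frac{1}{114 \cdot 113 - 81896} = \frac{1}{12882 - 81896} = \frac{1}{-69014} = - \frac{1}{69014}$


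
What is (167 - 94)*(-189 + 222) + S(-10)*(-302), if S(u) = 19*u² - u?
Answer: -574411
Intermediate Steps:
S(u) = -u + 19*u²
(167 - 94)*(-189 + 222) + S(-10)*(-302) = (167 - 94)*(-189 + 222) - 10*(-1 + 19*(-10))*(-302) = 73*33 - 10*(-1 - 190)*(-302) = 2409 - 10*(-191)*(-302) = 2409 + 1910*(-302) = 2409 - 576820 = -574411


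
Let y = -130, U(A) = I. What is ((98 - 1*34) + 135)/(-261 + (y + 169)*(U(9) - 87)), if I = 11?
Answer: -199/3225 ≈ -0.061705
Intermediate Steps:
U(A) = 11
((98 - 1*34) + 135)/(-261 + (y + 169)*(U(9) - 87)) = ((98 - 1*34) + 135)/(-261 + (-130 + 169)*(11 - 87)) = ((98 - 34) + 135)/(-261 + 39*(-76)) = (64 + 135)/(-261 - 2964) = 199/(-3225) = 199*(-1/3225) = -199/3225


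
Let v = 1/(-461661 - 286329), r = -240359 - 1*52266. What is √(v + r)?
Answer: I*√18191164484445610/249330 ≈ 540.95*I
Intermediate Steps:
r = -292625 (r = -240359 - 52266 = -292625)
v = -1/747990 (v = 1/(-747990) = -1/747990 ≈ -1.3369e-6)
√(v + r) = √(-1/747990 - 292625) = √(-218880573751/747990) = I*√18191164484445610/249330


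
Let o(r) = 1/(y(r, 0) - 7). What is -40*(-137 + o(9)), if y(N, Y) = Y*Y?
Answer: 38400/7 ≈ 5485.7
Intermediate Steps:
y(N, Y) = Y**2
o(r) = -1/7 (o(r) = 1/(0**2 - 7) = 1/(0 - 7) = 1/(-7) = -1/7)
-40*(-137 + o(9)) = -40*(-137 - 1/7) = -40*(-960/7) = 38400/7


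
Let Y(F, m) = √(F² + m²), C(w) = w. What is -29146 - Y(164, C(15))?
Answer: -29146 - √27121 ≈ -29311.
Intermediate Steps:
-29146 - Y(164, C(15)) = -29146 - √(164² + 15²) = -29146 - √(26896 + 225) = -29146 - √27121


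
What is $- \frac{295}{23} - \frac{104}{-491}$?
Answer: $- \frac{142453}{11293} \approx -12.614$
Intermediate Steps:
$- \frac{295}{23} - \frac{104}{-491} = \left(-295\right) \frac{1}{23} - - \frac{104}{491} = - \frac{295}{23} + \frac{104}{491} = - \frac{142453}{11293}$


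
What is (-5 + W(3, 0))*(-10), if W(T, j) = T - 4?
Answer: 60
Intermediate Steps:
W(T, j) = -4 + T
(-5 + W(3, 0))*(-10) = (-5 + (-4 + 3))*(-10) = (-5 - 1)*(-10) = -6*(-10) = 60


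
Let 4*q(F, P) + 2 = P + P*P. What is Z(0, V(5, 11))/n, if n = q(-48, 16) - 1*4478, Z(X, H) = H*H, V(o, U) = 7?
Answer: -98/8821 ≈ -0.011110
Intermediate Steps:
Z(X, H) = H²
q(F, P) = -½ + P/4 + P²/4 (q(F, P) = -½ + (P + P*P)/4 = -½ + (P + P²)/4 = -½ + (P/4 + P²/4) = -½ + P/4 + P²/4)
n = -8821/2 (n = (-½ + (¼)*16 + (¼)*16²) - 1*4478 = (-½ + 4 + (¼)*256) - 4478 = (-½ + 4 + 64) - 4478 = 135/2 - 4478 = -8821/2 ≈ -4410.5)
Z(0, V(5, 11))/n = 7²/(-8821/2) = 49*(-2/8821) = -98/8821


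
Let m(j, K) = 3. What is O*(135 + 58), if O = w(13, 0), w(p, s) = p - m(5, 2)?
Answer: 1930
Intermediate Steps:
w(p, s) = -3 + p (w(p, s) = p - 1*3 = p - 3 = -3 + p)
O = 10 (O = -3 + 13 = 10)
O*(135 + 58) = 10*(135 + 58) = 10*193 = 1930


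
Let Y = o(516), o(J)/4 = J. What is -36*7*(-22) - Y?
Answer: 3480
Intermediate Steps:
o(J) = 4*J
Y = 2064 (Y = 4*516 = 2064)
-36*7*(-22) - Y = -36*7*(-22) - 1*2064 = -252*(-22) - 2064 = 5544 - 2064 = 3480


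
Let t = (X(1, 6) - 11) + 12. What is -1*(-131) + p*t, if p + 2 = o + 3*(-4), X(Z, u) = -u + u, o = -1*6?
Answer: 111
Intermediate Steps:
o = -6
X(Z, u) = 0
p = -20 (p = -2 + (-6 + 3*(-4)) = -2 + (-6 - 12) = -2 - 18 = -20)
t = 1 (t = (0 - 11) + 12 = -11 + 12 = 1)
-1*(-131) + p*t = -1*(-131) - 20*1 = 131 - 20 = 111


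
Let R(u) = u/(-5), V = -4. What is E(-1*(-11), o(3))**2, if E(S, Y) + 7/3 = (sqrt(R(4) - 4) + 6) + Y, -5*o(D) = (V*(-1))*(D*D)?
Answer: 1729/225 - 212*I*sqrt(30)/75 ≈ 7.6844 - 15.482*I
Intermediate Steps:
R(u) = -u/5 (R(u) = u*(-1/5) = -u/5)
o(D) = -4*D**2/5 (o(D) = -(-4*(-1))*D*D/5 = -4*D**2/5)
E(S, Y) = 11/3 + Y + 2*I*sqrt(30)/5 (E(S, Y) = -7/3 + ((sqrt(-1/5*4 - 4) + 6) + Y) = -7/3 + ((sqrt(-4/5 - 4) + 6) + Y) = -7/3 + ((sqrt(-24/5) + 6) + Y) = -7/3 + ((2*I*sqrt(30)/5 + 6) + Y) = -7/3 + ((6 + 2*I*sqrt(30)/5) + Y) = -7/3 + (6 + Y + 2*I*sqrt(30)/5) = 11/3 + Y + 2*I*sqrt(30)/5)
E(-1*(-11), o(3))**2 = (11/3 - 4/5*3**2 + 2*I*sqrt(30)/5)**2 = (11/3 - 4/5*9 + 2*I*sqrt(30)/5)**2 = (11/3 - 36/5 + 2*I*sqrt(30)/5)**2 = (-53/15 + 2*I*sqrt(30)/5)**2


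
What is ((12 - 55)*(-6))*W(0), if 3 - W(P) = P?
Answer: 774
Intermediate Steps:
W(P) = 3 - P
((12 - 55)*(-6))*W(0) = ((12 - 55)*(-6))*(3 - 1*0) = (-43*(-6))*(3 + 0) = 258*3 = 774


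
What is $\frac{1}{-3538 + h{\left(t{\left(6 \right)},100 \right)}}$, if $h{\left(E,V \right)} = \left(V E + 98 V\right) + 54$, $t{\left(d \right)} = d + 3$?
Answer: $\frac{1}{7216} \approx 0.00013858$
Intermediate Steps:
$t{\left(d \right)} = 3 + d$
$h{\left(E,V \right)} = 54 + 98 V + E V$ ($h{\left(E,V \right)} = \left(E V + 98 V\right) + 54 = \left(98 V + E V\right) + 54 = 54 + 98 V + E V$)
$\frac{1}{-3538 + h{\left(t{\left(6 \right)},100 \right)}} = \frac{1}{-3538 + \left(54 + 98 \cdot 100 + \left(3 + 6\right) 100\right)} = \frac{1}{-3538 + \left(54 + 9800 + 9 \cdot 100\right)} = \frac{1}{-3538 + \left(54 + 9800 + 900\right)} = \frac{1}{-3538 + 10754} = \frac{1}{7216}$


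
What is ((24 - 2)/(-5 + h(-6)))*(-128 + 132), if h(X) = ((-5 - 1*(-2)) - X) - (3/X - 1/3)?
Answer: -528/7 ≈ -75.429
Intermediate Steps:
h(X) = -8/3 - X - 3/X (h(X) = ((-5 + 2) - X) - (3/X - 1*⅓) = (-3 - X) - (3/X - ⅓) = (-3 - X) - (-⅓ + 3/X) = (-3 - X) + (⅓ - 3/X) = -8/3 - X - 3/X)
((24 - 2)/(-5 + h(-6)))*(-128 + 132) = ((24 - 2)/(-5 + (-8/3 - 1*(-6) - 3/(-6))))*(-128 + 132) = (22/(-5 + (-8/3 + 6 - 3*(-⅙))))*4 = (22/(-5 + (-8/3 + 6 + ½)))*4 = (22/(-5 + 23/6))*4 = (22/(-7/6))*4 = (22*(-6/7))*4 = -132/7*4 = -528/7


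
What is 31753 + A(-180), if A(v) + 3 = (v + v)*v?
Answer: 96550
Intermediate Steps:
A(v) = -3 + 2*v**2 (A(v) = -3 + (v + v)*v = -3 + (2*v)*v = -3 + 2*v**2)
31753 + A(-180) = 31753 + (-3 + 2*(-180)**2) = 31753 + (-3 + 2*32400) = 31753 + (-3 + 64800) = 31753 + 64797 = 96550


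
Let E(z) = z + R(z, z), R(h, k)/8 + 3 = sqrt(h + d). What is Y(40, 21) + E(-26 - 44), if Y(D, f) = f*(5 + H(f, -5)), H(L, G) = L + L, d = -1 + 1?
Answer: 893 + 8*I*sqrt(70) ≈ 893.0 + 66.933*I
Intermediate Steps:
d = 0
H(L, G) = 2*L
R(h, k) = -24 + 8*sqrt(h) (R(h, k) = -24 + 8*sqrt(h + 0) = -24 + 8*sqrt(h))
E(z) = -24 + z + 8*sqrt(z) (E(z) = z + (-24 + 8*sqrt(z)) = -24 + z + 8*sqrt(z))
Y(D, f) = f*(5 + 2*f)
Y(40, 21) + E(-26 - 44) = 21*(5 + 2*21) + (-24 + (-26 - 44) + 8*sqrt(-26 - 44)) = 21*(5 + 42) + (-24 - 70 + 8*sqrt(-70)) = 21*47 + (-24 - 70 + 8*(I*sqrt(70))) = 987 + (-24 - 70 + 8*I*sqrt(70)) = 987 + (-94 + 8*I*sqrt(70)) = 893 + 8*I*sqrt(70)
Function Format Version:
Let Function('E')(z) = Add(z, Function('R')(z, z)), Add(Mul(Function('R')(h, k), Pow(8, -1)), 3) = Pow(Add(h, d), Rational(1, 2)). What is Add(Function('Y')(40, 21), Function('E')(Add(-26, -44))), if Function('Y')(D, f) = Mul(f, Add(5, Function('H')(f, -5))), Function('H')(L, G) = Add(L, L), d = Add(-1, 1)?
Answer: Add(893, Mul(8, I, Pow(70, Rational(1, 2)))) ≈ Add(893.00, Mul(66.933, I))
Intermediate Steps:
d = 0
Function('H')(L, G) = Mul(2, L)
Function('R')(h, k) = Add(-24, Mul(8, Pow(h, Rational(1, 2)))) (Function('R')(h, k) = Add(-24, Mul(8, Pow(Add(h, 0), Rational(1, 2)))) = Add(-24, Mul(8, Pow(h, Rational(1, 2)))))
Function('E')(z) = Add(-24, z, Mul(8, Pow(z, Rational(1, 2)))) (Function('E')(z) = Add(z, Add(-24, Mul(8, Pow(z, Rational(1, 2))))) = Add(-24, z, Mul(8, Pow(z, Rational(1, 2)))))
Function('Y')(D, f) = Mul(f, Add(5, Mul(2, f)))
Add(Function('Y')(40, 21), Function('E')(Add(-26, -44))) = Add(Mul(21, Add(5, Mul(2, 21))), Add(-24, Add(-26, -44), Mul(8, Pow(Add(-26, -44), Rational(1, 2))))) = Add(Mul(21, Add(5, 42)), Add(-24, -70, Mul(8, Pow(-70, Rational(1, 2))))) = Add(Mul(21, 47), Add(-24, -70, Mul(8, Mul(I, Pow(70, Rational(1, 2)))))) = Add(987, Add(-24, -70, Mul(8, I, Pow(70, Rational(1, 2))))) = Add(987, Add(-94, Mul(8, I, Pow(70, Rational(1, 2))))) = Add(893, Mul(8, I, Pow(70, Rational(1, 2))))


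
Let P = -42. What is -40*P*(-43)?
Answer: -72240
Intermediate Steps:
-40*P*(-43) = -40*(-42)*(-43) = 1680*(-43) = -72240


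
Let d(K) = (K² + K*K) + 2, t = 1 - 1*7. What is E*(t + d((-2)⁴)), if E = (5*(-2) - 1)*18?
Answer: -100584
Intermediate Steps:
E = -198 (E = (-10 - 1)*18 = -11*18 = -198)
t = -6 (t = 1 - 7 = -6)
d(K) = 2 + 2*K² (d(K) = (K² + K²) + 2 = 2*K² + 2 = 2 + 2*K²)
E*(t + d((-2)⁴)) = -198*(-6 + (2 + 2*((-2)⁴)²)) = -198*(-6 + (2 + 2*16²)) = -198*(-6 + (2 + 2*256)) = -198*(-6 + (2 + 512)) = -198*(-6 + 514) = -198*508 = -100584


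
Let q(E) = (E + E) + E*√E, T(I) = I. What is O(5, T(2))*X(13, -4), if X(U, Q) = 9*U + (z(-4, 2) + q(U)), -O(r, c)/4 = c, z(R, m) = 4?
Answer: -1176 - 104*√13 ≈ -1551.0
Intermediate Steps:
O(r, c) = -4*c
q(E) = E^(3/2) + 2*E (q(E) = 2*E + E^(3/2) = E^(3/2) + 2*E)
X(U, Q) = 4 + U^(3/2) + 11*U (X(U, Q) = 9*U + (4 + (U^(3/2) + 2*U)) = 9*U + (4 + U^(3/2) + 2*U) = 4 + U^(3/2) + 11*U)
O(5, T(2))*X(13, -4) = (-4*2)*(4 + 13^(3/2) + 11*13) = -8*(4 + 13*√13 + 143) = -8*(147 + 13*√13) = -1176 - 104*√13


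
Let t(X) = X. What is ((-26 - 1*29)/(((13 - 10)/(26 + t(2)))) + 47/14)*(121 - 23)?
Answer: -149933/3 ≈ -49978.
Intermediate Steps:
((-26 - 1*29)/(((13 - 10)/(26 + t(2)))) + 47/14)*(121 - 23) = ((-26 - 1*29)/(((13 - 10)/(26 + 2))) + 47/14)*(121 - 23) = ((-26 - 29)/((3/28)) + 47*(1/14))*98 = (-55/(3*(1/28)) + 47/14)*98 = (-55/3/28 + 47/14)*98 = (-55*28/3 + 47/14)*98 = (-1540/3 + 47/14)*98 = -21419/42*98 = -149933/3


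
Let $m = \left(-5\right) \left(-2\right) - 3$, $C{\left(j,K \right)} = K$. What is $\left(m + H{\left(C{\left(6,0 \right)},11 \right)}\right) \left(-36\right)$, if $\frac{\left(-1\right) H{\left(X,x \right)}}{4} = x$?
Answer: $1332$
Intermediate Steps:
$H{\left(X,x \right)} = - 4 x$
$m = 7$ ($m = 10 - 3 = 7$)
$\left(m + H{\left(C{\left(6,0 \right)},11 \right)}\right) \left(-36\right) = \left(7 - 44\right) \left(-36\right) = \left(-37\right) \left(-36\right) = 1332$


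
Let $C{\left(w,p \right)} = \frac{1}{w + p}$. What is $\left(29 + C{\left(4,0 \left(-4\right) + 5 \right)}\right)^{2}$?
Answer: $\frac{68644}{81} \approx 847.46$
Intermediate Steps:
$C{\left(w,p \right)} = \frac{1}{p + w}$
$\left(29 + C{\left(4,0 \left(-4\right) + 5 \right)}\right)^{2} = \left(29 + \frac{1}{\left(0 \left(-4\right) + 5\right) + 4}\right)^{2} = \left(29 + \frac{1}{\left(0 + 5\right) + 4}\right)^{2} = \left(29 + \frac{1}{5 + 4}\right)^{2} = \left(29 + \frac{1}{9}\right)^{2} = \left(\frac{262}{9}\right)^{2} = \frac{68644}{81}$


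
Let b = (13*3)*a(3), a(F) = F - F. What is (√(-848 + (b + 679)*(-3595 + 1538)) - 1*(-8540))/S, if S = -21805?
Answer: -244/623 - I*√1397551/21805 ≈ -0.39165 - 0.054216*I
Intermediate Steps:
a(F) = 0
b = 0 (b = (13*3)*0 = 39*0 = 0)
(√(-848 + (b + 679)*(-3595 + 1538)) - 1*(-8540))/S = (√(-848 + (0 + 679)*(-3595 + 1538)) - 1*(-8540))/(-21805) = (√(-848 + 679*(-2057)) + 8540)*(-1/21805) = (√(-848 - 1396703) + 8540)*(-1/21805) = (√(-1397551) + 8540)*(-1/21805) = (I*√1397551 + 8540)*(-1/21805) = (8540 + I*√1397551)*(-1/21805) = -244/623 - I*√1397551/21805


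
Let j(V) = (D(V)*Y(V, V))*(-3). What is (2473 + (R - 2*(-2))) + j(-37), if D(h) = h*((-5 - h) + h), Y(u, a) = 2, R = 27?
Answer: 1394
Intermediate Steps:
D(h) = -5*h (D(h) = h*(-5) = -5*h)
j(V) = 30*V (j(V) = (-5*V*2)*(-3) = -10*V*(-3) = 30*V)
(2473 + (R - 2*(-2))) + j(-37) = (2473 + (27 - 2*(-2))) + 30*(-37) = (2473 + (27 + 4)) - 1110 = (2473 + 31) - 1110 = 2504 - 1110 = 1394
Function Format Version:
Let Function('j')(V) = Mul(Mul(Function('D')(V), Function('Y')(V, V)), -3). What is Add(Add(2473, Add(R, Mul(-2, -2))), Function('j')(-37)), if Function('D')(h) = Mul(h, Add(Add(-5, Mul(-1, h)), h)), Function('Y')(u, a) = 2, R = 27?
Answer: 1394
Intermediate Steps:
Function('D')(h) = Mul(-5, h) (Function('D')(h) = Mul(h, -5) = Mul(-5, h))
Function('j')(V) = Mul(30, V) (Function('j')(V) = Mul(Mul(Mul(-5, V), 2), -3) = Mul(Mul(-10, V), -3) = Mul(30, V))
Add(Add(2473, Add(R, Mul(-2, -2))), Function('j')(-37)) = Add(Add(2473, Add(27, Mul(-2, -2))), Mul(30, -37)) = Add(Add(2473, Add(27, 4)), -1110) = Add(Add(2473, 31), -1110) = Add(2504, -1110) = 1394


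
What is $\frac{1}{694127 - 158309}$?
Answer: $\frac{1}{535818} \approx 1.8663 \cdot 10^{-6}$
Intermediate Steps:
$\frac{1}{694127 - 158309} = \frac{1}{535818}$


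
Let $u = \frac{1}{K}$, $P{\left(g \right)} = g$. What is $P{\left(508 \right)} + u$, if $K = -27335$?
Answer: $\frac{13886179}{27335} \approx 508.0$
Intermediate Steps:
$u = - \frac{1}{27335}$ ($u = \frac{1}{-27335} = - \frac{1}{27335} \approx -3.6583 \cdot 10^{-5}$)
$P{\left(508 \right)} + u = 508 - \frac{1}{27335} = \frac{13886179}{27335}$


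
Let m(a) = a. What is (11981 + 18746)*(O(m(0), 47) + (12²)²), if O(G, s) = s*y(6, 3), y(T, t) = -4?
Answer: 631378396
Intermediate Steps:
O(G, s) = -4*s (O(G, s) = s*(-4) = -4*s)
(11981 + 18746)*(O(m(0), 47) + (12²)²) = (11981 + 18746)*(-4*47 + (12²)²) = 30727*(-188 + 144²) = 30727*(-188 + 20736) = 30727*20548 = 631378396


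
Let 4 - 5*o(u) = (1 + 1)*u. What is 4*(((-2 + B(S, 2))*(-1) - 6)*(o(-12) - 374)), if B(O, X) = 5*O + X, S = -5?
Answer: -139992/5 ≈ -27998.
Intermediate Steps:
B(O, X) = X + 5*O
o(u) = ⅘ - 2*u/5 (o(u) = ⅘ - (1 + 1)*u/5 = ⅘ - 2*u/5)
4*(((-2 + B(S, 2))*(-1) - 6)*(o(-12) - 374)) = 4*(((-2 + (2 + 5*(-5)))*(-1) - 6)*((⅘ - ⅖*(-12)) - 374)) = 4*(((-2 + (2 - 25))*(-1) - 6)*((⅘ + 24/5) - 374)) = 4*(((-2 - 23)*(-1) - 6)*(28/5 - 374)) = 4*((-25*(-1) - 6)*(-1842/5)) = 4*((25 - 6)*(-1842/5)) = 4*(19*(-1842/5)) = 4*(-34998/5) = -139992/5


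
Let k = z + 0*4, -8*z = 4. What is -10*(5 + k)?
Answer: -45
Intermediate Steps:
z = -1/2 (z = -1/8*4 = -1/2 ≈ -0.50000)
k = -1/2 (k = -1/2 + 0*4 = -1/2 + 0 = -1/2 ≈ -0.50000)
-10*(5 + k) = -10*(5 - 1/2) = -10*9/2 = -45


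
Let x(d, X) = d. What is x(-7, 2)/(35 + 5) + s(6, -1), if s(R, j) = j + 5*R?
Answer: 1153/40 ≈ 28.825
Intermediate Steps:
x(-7, 2)/(35 + 5) + s(6, -1) = -7/(35 + 5) + (-1 + 5*6) = -7/40 + (-1 + 30) = (1/40)*(-7) + 29 = -7/40 + 29 = 1153/40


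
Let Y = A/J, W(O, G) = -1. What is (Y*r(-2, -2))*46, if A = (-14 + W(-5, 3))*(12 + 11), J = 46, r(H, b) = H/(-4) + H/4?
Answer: 0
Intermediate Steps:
r(H, b) = 0 (r(H, b) = H*(-¼) + H*(¼) = -H/4 + H/4 = 0)
A = -345 (A = (-14 - 1)*(12 + 11) = -15*23 = -345)
Y = -15/2 (Y = -345/46 = -345*1/46 = -15/2 ≈ -7.5000)
(Y*r(-2, -2))*46 = -15/2*0*46 = 0*46 = 0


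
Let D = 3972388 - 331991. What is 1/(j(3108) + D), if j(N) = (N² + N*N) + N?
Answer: 1/22962833 ≈ 4.3549e-8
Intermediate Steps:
j(N) = N + 2*N² (j(N) = (N² + N²) + N = 2*N² + N = N + 2*N²)
D = 3640397
1/(j(3108) + D) = 1/(3108*(1 + 2*3108) + 3640397) = 1/(3108*(1 + 6216) + 3640397) = 1/(3108*6217 + 3640397) = 1/(19322436 + 3640397) = 1/22962833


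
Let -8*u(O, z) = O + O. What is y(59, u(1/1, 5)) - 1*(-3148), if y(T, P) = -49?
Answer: 3099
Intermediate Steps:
u(O, z) = -O/4 (u(O, z) = -(O + O)/8 = -O/4)
y(59, u(1/1, 5)) - 1*(-3148) = -49 - 1*(-3148) = -49 + 3148 = 3099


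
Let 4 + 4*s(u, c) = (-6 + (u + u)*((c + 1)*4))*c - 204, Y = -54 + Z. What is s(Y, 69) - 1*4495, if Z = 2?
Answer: -1013941/2 ≈ -5.0697e+5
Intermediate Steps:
Y = -52 (Y = -54 + 2 = -52)
s(u, c) = -52 + c*(-6 + 2*u*(4 + 4*c))/4 (s(u, c) = -1 + ((-6 + (u + u)*((c + 1)*4))*c - 204)/4 = -1 + ((-6 + (2*u)*((1 + c)*4))*c - 204)/4 = -1 + ((-6 + (2*u)*(4 + 4*c))*c - 204)/4 = -1 + ((-6 + 2*u*(4 + 4*c))*c - 204)/4 = -1 + (c*(-6 + 2*u*(4 + 4*c)) - 204)/4 = -1 + (-204 + c*(-6 + 2*u*(4 + 4*c)))/4 = -1 + (-51 + c*(-6 + 2*u*(4 + 4*c))/4) = -52 + c*(-6 + 2*u*(4 + 4*c))/4)
s(Y, 69) - 1*4495 = (-52 - 3/2*69 + 2*69*(-52) + 2*(-52)*69**2) - 1*4495 = (-52 - 207/2 - 7176 + 2*(-52)*4761) - 4495 = (-52 - 207/2 - 7176 - 495144) - 4495 = -1004951/2 - 4495 = -1013941/2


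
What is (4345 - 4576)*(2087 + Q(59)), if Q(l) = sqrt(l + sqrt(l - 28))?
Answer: -482097 - 231*sqrt(59 + sqrt(31)) ≈ -4.8395e+5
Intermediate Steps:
Q(l) = sqrt(l + sqrt(-28 + l))
(4345 - 4576)*(2087 + Q(59)) = (4345 - 4576)*(2087 + sqrt(59 + sqrt(-28 + 59))) = -231*(2087 + sqrt(59 + sqrt(31))) = -482097 - 231*sqrt(59 + sqrt(31))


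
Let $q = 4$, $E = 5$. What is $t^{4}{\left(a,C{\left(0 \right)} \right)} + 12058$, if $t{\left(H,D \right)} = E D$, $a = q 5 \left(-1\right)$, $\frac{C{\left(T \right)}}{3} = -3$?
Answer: $4112683$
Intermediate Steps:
$C{\left(T \right)} = -9$ ($C{\left(T \right)} = 3 \left(-3\right) = -9$)
$a = -20$ ($a = 4 \cdot 5 \left(-1\right) = 20 \left(-1\right) = -20$)
$t{\left(H,D \right)} = 5 D$
$t^{4}{\left(a,C{\left(0 \right)} \right)} + 12058 = \left(5 \left(-9\right)\right)^{4} + 12058 = \left(-45\right)^{4} + 12058 = 4100625 + 12058 = 4112683$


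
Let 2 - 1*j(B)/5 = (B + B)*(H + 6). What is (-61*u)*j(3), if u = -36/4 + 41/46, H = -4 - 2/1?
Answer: 113765/23 ≈ 4946.3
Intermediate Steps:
H = -6 (H = -4 - 2*1 = -4 - 2 = -6)
j(B) = 10 (j(B) = 10 - 5*(B + B)*(-6 + 6) = 10 - 5*2*B*0 = 10 - 5*0 = 10 + 0 = 10)
u = -373/46 (u = -36*¼ + 41*(1/46) = -9 + 41/46 = -373/46 ≈ -8.1087)
(-61*u)*j(3) = -61*(-373/46)*10 = (22753/46)*10 = 113765/23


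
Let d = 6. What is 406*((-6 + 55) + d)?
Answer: 22330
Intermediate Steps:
406*((-6 + 55) + d) = 406*((-6 + 55) + 6) = 406*(49 + 6) = 406*55 = 22330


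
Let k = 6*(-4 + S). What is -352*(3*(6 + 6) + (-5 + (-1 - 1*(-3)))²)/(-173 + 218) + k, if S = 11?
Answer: -310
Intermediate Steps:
k = 42 (k = 6*(-4 + 11) = 6*7 = 42)
-352*(3*(6 + 6) + (-5 + (-1 - 1*(-3)))²)/(-173 + 218) + k = -352*(3*(6 + 6) + (-5 + (-1 - 1*(-3)))²)/(-173 + 218) + 42 = -352*(3*12 + (-5 + (-1 + 3))²)/45 + 42 = -352*(36 + (-5 + 2)²)/45 + 42 = -352*(36 + (-3)²)/45 + 42 = -352*(36 + 9)/45 + 42 = -15840/45 + 42 = -352*1 + 42 = -352 + 42 = -310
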